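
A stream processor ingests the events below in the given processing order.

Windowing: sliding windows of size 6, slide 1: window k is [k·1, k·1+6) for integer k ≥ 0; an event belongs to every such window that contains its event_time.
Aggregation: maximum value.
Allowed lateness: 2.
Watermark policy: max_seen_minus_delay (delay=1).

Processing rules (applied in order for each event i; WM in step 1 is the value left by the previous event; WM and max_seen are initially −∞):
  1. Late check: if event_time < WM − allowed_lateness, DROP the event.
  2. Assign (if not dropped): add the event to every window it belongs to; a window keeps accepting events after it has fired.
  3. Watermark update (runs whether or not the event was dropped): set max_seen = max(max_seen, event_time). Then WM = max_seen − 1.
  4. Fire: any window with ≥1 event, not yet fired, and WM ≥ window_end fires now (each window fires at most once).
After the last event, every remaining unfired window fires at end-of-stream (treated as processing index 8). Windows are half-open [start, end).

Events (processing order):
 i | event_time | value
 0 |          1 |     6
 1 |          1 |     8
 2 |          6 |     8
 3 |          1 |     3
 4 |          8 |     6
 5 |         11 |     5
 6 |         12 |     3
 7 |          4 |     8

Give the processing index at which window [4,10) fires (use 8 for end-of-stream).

5

i=0 t=1 v=6: → [1,7),[0,6); WM=0
i=1 t=1 v=8: → [1,7),[0,6); WM=0
i=2 t=6 v=8: → [6,12),[5,11),[4,10),[3,9),[2,8),[1,7); WM=5
i=3 t=1 v=3: DROP (t<5-2); WM=5
i=4 t=8 v=6: → [8,14),[7,13),[6,12),[5,11),[4,10),[3,9); WM=7; [0,6) fires=8 [1,7) fires=8
i=5 t=11 v=5: → [11,17),[10,16),[9,15),[8,14),[7,13),[6,12); WM=10; [2,8) fires=8 [3,9) fires=8 [4,10) fires=8
i=6 t=12 v=3: → [12,18),[11,17),[10,16),[9,15),[8,14),[7,13); WM=11; [5,11) fires=8
i=7 t=4 v=8: DROP (t<11-2); WM=11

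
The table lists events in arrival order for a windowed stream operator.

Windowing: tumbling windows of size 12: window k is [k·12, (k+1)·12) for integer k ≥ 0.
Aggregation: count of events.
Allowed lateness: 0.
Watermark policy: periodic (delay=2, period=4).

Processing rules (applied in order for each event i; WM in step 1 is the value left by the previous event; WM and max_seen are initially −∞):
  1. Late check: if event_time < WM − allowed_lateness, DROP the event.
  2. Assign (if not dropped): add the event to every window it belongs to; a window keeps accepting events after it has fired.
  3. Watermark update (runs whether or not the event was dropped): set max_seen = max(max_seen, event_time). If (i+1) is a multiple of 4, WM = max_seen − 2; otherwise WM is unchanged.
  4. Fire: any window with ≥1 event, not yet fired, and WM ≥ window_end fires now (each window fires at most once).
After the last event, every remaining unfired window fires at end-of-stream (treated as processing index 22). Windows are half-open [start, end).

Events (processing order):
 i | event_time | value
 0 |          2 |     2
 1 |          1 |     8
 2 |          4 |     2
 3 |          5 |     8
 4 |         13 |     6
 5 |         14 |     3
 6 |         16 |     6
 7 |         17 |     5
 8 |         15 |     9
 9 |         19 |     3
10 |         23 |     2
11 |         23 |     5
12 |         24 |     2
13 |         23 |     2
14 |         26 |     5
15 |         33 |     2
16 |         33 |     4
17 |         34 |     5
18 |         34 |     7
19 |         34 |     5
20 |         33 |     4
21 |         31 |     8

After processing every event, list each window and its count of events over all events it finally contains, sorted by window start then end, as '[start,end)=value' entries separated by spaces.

[0,12)=4 [12,24)=9 [24,36)=8

i=0 t=2 v=2: → [0,12); WM=−∞
i=1 t=1 v=8: → [0,12); WM=−∞
i=2 t=4 v=2: → [0,12); WM=−∞
i=3 t=5 v=8: → [0,12); WM=3
i=4 t=13 v=6: → [12,24); WM=3
i=5 t=14 v=3: → [12,24); WM=3
i=6 t=16 v=6: → [12,24); WM=3
i=7 t=17 v=5: → [12,24); WM=15; [0,12) fires=4
i=8 t=15 v=9: → [12,24); WM=15
i=9 t=19 v=3: → [12,24); WM=15
i=10 t=23 v=2: → [12,24); WM=15
i=11 t=23 v=5: → [12,24); WM=21
i=12 t=24 v=2: → [24,36); WM=21
i=13 t=23 v=2: → [12,24); WM=21
i=14 t=26 v=5: → [24,36); WM=21
i=15 t=33 v=2: → [24,36); WM=31; [12,24) fires=9
i=16 t=33 v=4: → [24,36); WM=31
i=17 t=34 v=5: → [24,36); WM=31
i=18 t=34 v=7: → [24,36); WM=31
i=19 t=34 v=5: → [24,36); WM=32
i=20 t=33 v=4: → [24,36); WM=32
i=21 t=31 v=8: DROP (t<32-0); WM=32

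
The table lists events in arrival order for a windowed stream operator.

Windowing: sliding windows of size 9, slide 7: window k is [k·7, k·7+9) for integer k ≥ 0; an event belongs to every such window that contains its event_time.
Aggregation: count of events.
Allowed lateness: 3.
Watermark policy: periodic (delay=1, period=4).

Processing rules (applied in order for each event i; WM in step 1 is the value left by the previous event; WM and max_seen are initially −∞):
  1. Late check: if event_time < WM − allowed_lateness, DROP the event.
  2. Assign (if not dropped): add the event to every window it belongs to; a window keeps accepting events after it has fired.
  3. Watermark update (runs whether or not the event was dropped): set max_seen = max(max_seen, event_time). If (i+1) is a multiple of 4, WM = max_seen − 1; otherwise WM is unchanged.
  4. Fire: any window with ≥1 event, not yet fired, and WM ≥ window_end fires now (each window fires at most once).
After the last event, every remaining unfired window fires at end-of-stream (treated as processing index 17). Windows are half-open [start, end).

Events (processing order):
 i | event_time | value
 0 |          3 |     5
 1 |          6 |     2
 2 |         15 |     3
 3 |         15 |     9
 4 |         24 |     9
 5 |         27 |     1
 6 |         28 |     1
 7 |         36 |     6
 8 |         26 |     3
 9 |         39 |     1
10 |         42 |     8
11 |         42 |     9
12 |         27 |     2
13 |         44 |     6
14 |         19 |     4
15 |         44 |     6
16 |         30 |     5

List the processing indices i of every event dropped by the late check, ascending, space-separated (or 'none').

8 12 14 16

i=0 t=3 v=5: → [0,9); WM=−∞
i=1 t=6 v=2: → [0,9); WM=−∞
i=2 t=15 v=3: → [14,23),[7,16); WM=−∞
i=3 t=15 v=9: → [14,23),[7,16); WM=14; [0,9) fires=2
i=4 t=24 v=9: → [21,30); WM=14
i=5 t=27 v=1: → [21,30); WM=14
i=6 t=28 v=1: → [28,37),[21,30); WM=14
i=7 t=36 v=6: → [35,44),[28,37); WM=35; [7,16) fires=2 [14,23) fires=2 [21,30) fires=3
i=8 t=26 v=3: DROP (t<35-3); WM=35
i=9 t=39 v=1: → [35,44); WM=35
i=10 t=42 v=8: → [42,51),[35,44); WM=35
i=11 t=42 v=9: → [42,51),[35,44); WM=41; [28,37) fires=2
i=12 t=27 v=2: DROP (t<41-3); WM=41
i=13 t=44 v=6: → [42,51); WM=41
i=14 t=19 v=4: DROP (t<41-3); WM=41
i=15 t=44 v=6: → [42,51); WM=43
i=16 t=30 v=5: DROP (t<43-3); WM=43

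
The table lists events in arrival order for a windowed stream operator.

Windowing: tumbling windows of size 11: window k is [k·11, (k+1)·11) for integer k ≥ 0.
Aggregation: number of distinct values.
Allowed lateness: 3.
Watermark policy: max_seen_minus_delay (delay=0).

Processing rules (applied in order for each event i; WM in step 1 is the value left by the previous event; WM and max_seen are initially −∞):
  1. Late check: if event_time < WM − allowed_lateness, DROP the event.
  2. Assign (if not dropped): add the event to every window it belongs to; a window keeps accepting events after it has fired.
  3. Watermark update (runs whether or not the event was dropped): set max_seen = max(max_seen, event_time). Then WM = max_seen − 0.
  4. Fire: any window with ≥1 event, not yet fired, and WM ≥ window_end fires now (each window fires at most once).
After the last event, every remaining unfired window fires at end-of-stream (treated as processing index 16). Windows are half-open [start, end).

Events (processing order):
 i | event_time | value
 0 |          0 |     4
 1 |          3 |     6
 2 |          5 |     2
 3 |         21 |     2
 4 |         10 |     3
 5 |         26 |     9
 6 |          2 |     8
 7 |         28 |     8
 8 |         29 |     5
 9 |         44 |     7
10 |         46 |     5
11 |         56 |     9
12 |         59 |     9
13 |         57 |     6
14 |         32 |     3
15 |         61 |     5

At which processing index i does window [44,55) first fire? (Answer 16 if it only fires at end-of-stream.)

11

i=0 t=0 v=4: → [0,11); WM=0
i=1 t=3 v=6: → [0,11); WM=3
i=2 t=5 v=2: → [0,11); WM=5
i=3 t=21 v=2: → [11,22); WM=21; [0,11) fires=3
i=4 t=10 v=3: DROP (t<21-3); WM=21
i=5 t=26 v=9: → [22,33); WM=26; [11,22) fires=1
i=6 t=2 v=8: DROP (t<26-3); WM=26
i=7 t=28 v=8: → [22,33); WM=28
i=8 t=29 v=5: → [22,33); WM=29
i=9 t=44 v=7: → [44,55); WM=44; [22,33) fires=3
i=10 t=46 v=5: → [44,55); WM=46
i=11 t=56 v=9: → [55,66); WM=56; [44,55) fires=2
i=12 t=59 v=9: → [55,66); WM=59
i=13 t=57 v=6: → [55,66); WM=59
i=14 t=32 v=3: DROP (t<59-3); WM=59
i=15 t=61 v=5: → [55,66); WM=61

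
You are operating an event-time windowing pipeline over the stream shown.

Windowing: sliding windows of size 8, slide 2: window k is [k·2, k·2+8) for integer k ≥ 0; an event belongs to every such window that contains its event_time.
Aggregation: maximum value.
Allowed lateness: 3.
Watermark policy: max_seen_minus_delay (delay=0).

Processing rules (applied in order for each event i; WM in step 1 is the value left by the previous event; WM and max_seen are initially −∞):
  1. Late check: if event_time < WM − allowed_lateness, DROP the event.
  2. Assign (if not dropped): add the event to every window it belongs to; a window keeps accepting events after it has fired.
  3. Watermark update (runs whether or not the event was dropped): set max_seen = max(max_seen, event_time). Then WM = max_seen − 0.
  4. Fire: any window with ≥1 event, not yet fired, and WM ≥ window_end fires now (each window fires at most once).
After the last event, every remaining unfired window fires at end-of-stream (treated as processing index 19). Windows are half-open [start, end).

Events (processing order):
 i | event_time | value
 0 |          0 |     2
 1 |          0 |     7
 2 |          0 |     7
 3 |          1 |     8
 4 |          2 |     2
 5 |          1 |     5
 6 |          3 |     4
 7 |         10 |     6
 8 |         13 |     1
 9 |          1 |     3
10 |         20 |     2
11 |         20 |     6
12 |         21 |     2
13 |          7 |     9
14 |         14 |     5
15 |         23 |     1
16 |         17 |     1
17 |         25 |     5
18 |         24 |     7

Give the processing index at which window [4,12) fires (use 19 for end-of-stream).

8

i=0 t=0 v=2: → [0,8); WM=0
i=1 t=0 v=7: → [0,8); WM=0
i=2 t=0 v=7: → [0,8); WM=0
i=3 t=1 v=8: → [0,8); WM=1
i=4 t=2 v=2: → [2,10),[0,8); WM=2
i=5 t=1 v=5: → [0,8); WM=2
i=6 t=3 v=4: → [2,10),[0,8); WM=3
i=7 t=10 v=6: → [10,18),[8,16),[6,14),[4,12); WM=10; [0,8) fires=8 [2,10) fires=4
i=8 t=13 v=1: → [12,20),[10,18),[8,16),[6,14); WM=13; [4,12) fires=6
i=9 t=1 v=3: DROP (t<13-3); WM=13
i=10 t=20 v=2: → [20,28),[18,26),[16,24),[14,22); WM=20; [6,14) fires=6 [8,16) fires=6 [10,18) fires=6 [12,20) fires=1
i=11 t=20 v=6: → [20,28),[18,26),[16,24),[14,22); WM=20
i=12 t=21 v=2: → [20,28),[18,26),[16,24),[14,22); WM=21
i=13 t=7 v=9: DROP (t<21-3); WM=21
i=14 t=14 v=5: DROP (t<21-3); WM=21
i=15 t=23 v=1: → [22,30),[20,28),[18,26),[16,24); WM=23; [14,22) fires=6
i=16 t=17 v=1: DROP (t<23-3); WM=23
i=17 t=25 v=5: → [24,32),[22,30),[20,28),[18,26); WM=25; [16,24) fires=6
i=18 t=24 v=7: → [24,32),[22,30),[20,28),[18,26); WM=25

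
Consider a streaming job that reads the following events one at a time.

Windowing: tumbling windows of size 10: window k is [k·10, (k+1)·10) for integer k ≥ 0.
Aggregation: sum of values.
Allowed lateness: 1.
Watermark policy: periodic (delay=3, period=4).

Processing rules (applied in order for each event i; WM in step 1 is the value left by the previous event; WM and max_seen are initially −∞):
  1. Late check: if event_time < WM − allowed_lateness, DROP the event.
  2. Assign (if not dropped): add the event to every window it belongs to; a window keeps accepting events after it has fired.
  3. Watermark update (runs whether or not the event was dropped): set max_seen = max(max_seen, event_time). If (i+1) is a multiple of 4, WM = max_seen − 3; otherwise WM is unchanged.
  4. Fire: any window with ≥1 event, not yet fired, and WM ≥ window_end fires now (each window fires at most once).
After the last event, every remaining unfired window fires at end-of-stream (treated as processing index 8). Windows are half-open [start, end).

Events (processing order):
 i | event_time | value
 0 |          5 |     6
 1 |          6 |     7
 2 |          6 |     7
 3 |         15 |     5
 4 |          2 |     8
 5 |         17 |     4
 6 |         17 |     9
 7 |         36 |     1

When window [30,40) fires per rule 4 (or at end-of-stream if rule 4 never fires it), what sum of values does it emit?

i=0 t=5 v=6: → [0,10); WM=−∞
i=1 t=6 v=7: → [0,10); WM=−∞
i=2 t=6 v=7: → [0,10); WM=−∞
i=3 t=15 v=5: → [10,20); WM=12; [0,10) fires=20
i=4 t=2 v=8: DROP (t<12-1); WM=12
i=5 t=17 v=4: → [10,20); WM=12
i=6 t=17 v=9: → [10,20); WM=12
i=7 t=36 v=1: → [30,40); WM=33; [10,20) fires=18

1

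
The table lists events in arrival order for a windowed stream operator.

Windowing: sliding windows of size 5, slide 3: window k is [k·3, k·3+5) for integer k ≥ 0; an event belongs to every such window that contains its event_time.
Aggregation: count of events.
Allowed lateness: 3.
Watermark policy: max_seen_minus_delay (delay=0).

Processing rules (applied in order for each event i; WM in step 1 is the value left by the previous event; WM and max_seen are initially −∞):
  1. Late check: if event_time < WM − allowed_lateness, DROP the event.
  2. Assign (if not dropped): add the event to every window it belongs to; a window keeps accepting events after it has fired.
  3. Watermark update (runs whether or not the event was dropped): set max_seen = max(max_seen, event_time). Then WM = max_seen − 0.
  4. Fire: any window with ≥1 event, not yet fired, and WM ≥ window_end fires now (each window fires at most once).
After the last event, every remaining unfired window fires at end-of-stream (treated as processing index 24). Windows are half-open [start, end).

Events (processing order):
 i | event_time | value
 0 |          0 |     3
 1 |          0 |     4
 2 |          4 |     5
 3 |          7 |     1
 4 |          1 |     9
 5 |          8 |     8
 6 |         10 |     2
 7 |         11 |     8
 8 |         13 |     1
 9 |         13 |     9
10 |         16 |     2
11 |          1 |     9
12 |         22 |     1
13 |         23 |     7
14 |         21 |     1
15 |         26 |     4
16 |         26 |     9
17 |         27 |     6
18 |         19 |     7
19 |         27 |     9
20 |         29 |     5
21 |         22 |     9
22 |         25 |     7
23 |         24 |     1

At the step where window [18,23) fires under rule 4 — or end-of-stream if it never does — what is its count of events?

1

i=0 t=0 v=3: → [0,5); WM=0
i=1 t=0 v=4: → [0,5); WM=0
i=2 t=4 v=5: → [3,8),[0,5); WM=4
i=3 t=7 v=1: → [6,11),[3,8); WM=7; [0,5) fires=3
i=4 t=1 v=9: DROP (t<7-3); WM=7
i=5 t=8 v=8: → [6,11); WM=8; [3,8) fires=2
i=6 t=10 v=2: → [9,14),[6,11); WM=10
i=7 t=11 v=8: → [9,14); WM=11; [6,11) fires=3
i=8 t=13 v=1: → [12,17),[9,14); WM=13
i=9 t=13 v=9: → [12,17),[9,14); WM=13
i=10 t=16 v=2: → [15,20),[12,17); WM=16; [9,14) fires=4
i=11 t=1 v=9: DROP (t<16-3); WM=16
i=12 t=22 v=1: → [21,26),[18,23); WM=22; [12,17) fires=3 [15,20) fires=1
i=13 t=23 v=7: → [21,26); WM=23; [18,23) fires=1
i=14 t=21 v=1: → [21,26),[18,23); WM=23
i=15 t=26 v=4: → [24,29); WM=26; [21,26) fires=3
i=16 t=26 v=9: → [24,29); WM=26
i=17 t=27 v=6: → [27,32),[24,29); WM=27
i=18 t=19 v=7: DROP (t<27-3); WM=27
i=19 t=27 v=9: → [27,32),[24,29); WM=27
i=20 t=29 v=5: → [27,32); WM=29; [24,29) fires=4
i=21 t=22 v=9: DROP (t<29-3); WM=29
i=22 t=25 v=7: DROP (t<29-3); WM=29
i=23 t=24 v=1: DROP (t<29-3); WM=29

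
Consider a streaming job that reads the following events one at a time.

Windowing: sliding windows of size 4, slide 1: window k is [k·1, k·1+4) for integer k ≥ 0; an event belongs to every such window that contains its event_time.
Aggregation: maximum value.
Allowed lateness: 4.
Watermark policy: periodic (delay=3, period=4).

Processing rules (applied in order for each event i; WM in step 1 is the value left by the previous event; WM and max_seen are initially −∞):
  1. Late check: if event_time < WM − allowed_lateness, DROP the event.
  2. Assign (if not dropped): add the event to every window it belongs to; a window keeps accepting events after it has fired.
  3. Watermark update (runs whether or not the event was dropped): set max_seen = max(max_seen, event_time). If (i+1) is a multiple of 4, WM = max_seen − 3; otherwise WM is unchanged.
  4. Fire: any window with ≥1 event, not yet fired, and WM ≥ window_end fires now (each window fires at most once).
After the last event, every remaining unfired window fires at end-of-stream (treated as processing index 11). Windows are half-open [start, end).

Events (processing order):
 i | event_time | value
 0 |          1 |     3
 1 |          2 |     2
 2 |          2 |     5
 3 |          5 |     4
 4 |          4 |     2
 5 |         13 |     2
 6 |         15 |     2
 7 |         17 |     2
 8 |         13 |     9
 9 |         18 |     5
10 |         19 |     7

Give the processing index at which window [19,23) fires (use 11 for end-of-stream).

i=0 t=1 v=3: → [1,5),[0,4); WM=−∞
i=1 t=2 v=2: → [2,6),[1,5),[0,4); WM=−∞
i=2 t=2 v=5: → [2,6),[1,5),[0,4); WM=−∞
i=3 t=5 v=4: → [5,9),[4,8),[3,7),[2,6); WM=2
i=4 t=4 v=2: → [4,8),[3,7),[2,6),[1,5); WM=2
i=5 t=13 v=2: → [13,17),[12,16),[11,15),[10,14); WM=2
i=6 t=15 v=2: → [15,19),[14,18),[13,17),[12,16); WM=2
i=7 t=17 v=2: → [17,21),[16,20),[15,19),[14,18); WM=14; [0,4) fires=5 [1,5) fires=5 [2,6) fires=5 [3,7) fires=4 [4,8) fires=4 [5,9) fires=4 [10,14) fires=2
i=8 t=13 v=9: → [13,17),[12,16),[11,15),[10,14); WM=14
i=9 t=18 v=5: → [18,22),[17,21),[16,20),[15,19); WM=14
i=10 t=19 v=7: → [19,23),[18,22),[17,21),[16,20); WM=14

11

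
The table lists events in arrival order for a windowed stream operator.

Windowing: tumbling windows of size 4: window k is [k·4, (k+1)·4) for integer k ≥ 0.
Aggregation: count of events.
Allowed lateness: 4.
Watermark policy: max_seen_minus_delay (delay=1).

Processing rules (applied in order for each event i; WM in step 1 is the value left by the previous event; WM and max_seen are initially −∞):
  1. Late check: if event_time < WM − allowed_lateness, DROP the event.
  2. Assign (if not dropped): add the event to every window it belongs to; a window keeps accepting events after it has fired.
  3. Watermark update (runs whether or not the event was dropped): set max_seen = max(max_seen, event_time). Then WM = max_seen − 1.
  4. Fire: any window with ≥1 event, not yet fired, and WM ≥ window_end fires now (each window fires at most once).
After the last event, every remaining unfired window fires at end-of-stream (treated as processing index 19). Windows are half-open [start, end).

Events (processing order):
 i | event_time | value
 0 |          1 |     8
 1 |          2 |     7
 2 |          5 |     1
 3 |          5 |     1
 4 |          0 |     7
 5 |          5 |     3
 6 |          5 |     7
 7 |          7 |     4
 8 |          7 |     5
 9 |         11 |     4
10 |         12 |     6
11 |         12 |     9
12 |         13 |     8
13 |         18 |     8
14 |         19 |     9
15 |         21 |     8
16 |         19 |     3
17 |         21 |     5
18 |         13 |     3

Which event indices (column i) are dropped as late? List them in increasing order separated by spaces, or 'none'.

18

i=0 t=1 v=8: → [0,4); WM=0
i=1 t=2 v=7: → [0,4); WM=1
i=2 t=5 v=1: → [4,8); WM=4; [0,4) fires=2
i=3 t=5 v=1: → [4,8); WM=4
i=4 t=0 v=7: → [0,4); WM=4
i=5 t=5 v=3: → [4,8); WM=4
i=6 t=5 v=7: → [4,8); WM=4
i=7 t=7 v=4: → [4,8); WM=6
i=8 t=7 v=5: → [4,8); WM=6
i=9 t=11 v=4: → [8,12); WM=10; [4,8) fires=6
i=10 t=12 v=6: → [12,16); WM=11
i=11 t=12 v=9: → [12,16); WM=11
i=12 t=13 v=8: → [12,16); WM=12; [8,12) fires=1
i=13 t=18 v=8: → [16,20); WM=17; [12,16) fires=3
i=14 t=19 v=9: → [16,20); WM=18
i=15 t=21 v=8: → [20,24); WM=20; [16,20) fires=2
i=16 t=19 v=3: → [16,20); WM=20
i=17 t=21 v=5: → [20,24); WM=20
i=18 t=13 v=3: DROP (t<20-4); WM=20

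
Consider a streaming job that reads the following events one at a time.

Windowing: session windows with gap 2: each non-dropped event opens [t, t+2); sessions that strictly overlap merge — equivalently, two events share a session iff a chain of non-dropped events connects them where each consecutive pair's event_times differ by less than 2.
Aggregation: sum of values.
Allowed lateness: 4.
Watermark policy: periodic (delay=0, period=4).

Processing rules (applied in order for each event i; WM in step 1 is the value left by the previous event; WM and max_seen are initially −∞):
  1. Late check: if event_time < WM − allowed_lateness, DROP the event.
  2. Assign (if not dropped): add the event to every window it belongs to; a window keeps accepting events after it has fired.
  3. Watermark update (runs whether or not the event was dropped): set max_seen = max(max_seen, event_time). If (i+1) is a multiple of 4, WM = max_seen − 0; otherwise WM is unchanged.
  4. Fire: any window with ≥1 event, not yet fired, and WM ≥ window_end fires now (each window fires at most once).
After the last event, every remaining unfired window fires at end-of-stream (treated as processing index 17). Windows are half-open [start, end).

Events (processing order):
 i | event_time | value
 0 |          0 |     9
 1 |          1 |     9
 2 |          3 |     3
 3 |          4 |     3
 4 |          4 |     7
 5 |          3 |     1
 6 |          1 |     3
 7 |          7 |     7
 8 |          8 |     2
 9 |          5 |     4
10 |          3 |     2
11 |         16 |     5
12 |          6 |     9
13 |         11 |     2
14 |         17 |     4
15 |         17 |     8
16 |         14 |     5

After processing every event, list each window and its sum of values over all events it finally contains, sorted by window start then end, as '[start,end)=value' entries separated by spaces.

i=0 t=0 v=9: → [0,2); WM=−∞
i=1 t=1 v=9: → [0,3); WM=−∞
i=2 t=3 v=3: → [3,5); WM=−∞
i=3 t=4 v=3: → [3,6); WM=4
i=4 t=4 v=7: → [3,6); WM=4
i=5 t=3 v=1: → [3,6); WM=4
i=6 t=1 v=3: → [0,3); WM=4
i=7 t=7 v=7: → [7,9); WM=7
i=8 t=8 v=2: → [7,10); WM=7
i=9 t=5 v=4: → [3,7); WM=7
i=10 t=3 v=2: → [3,7); WM=7
i=11 t=16 v=5: → [16,18); WM=16
i=12 t=6 v=9: DROP (t<16-4); WM=16
i=13 t=11 v=2: DROP (t<16-4); WM=16
i=14 t=17 v=4: → [16,19); WM=16
i=15 t=17 v=8: → [16,19); WM=17
i=16 t=14 v=5: → [14,16); WM=17

[0,3)=21 [3,7)=20 [7,10)=9 [14,16)=5 [16,19)=17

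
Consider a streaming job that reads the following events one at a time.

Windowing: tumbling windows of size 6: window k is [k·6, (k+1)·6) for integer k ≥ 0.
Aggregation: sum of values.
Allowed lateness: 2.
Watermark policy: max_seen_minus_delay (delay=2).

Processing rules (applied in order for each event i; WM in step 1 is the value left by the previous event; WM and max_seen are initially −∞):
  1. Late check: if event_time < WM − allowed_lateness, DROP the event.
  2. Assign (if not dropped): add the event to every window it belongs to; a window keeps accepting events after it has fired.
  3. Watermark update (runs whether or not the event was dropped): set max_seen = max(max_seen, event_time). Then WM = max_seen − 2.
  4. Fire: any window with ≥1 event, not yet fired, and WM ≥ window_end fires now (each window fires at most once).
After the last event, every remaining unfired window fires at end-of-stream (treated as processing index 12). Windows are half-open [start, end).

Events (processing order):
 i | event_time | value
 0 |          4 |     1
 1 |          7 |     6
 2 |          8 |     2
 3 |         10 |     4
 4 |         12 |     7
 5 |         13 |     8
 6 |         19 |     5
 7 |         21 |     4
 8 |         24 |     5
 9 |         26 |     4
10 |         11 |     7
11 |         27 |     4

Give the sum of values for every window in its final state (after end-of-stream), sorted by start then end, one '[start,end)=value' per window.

[0,6)=1 [6,12)=12 [12,18)=15 [18,24)=9 [24,30)=13

i=0 t=4 v=1: → [0,6); WM=2
i=1 t=7 v=6: → [6,12); WM=5
i=2 t=8 v=2: → [6,12); WM=6; [0,6) fires=1
i=3 t=10 v=4: → [6,12); WM=8
i=4 t=12 v=7: → [12,18); WM=10
i=5 t=13 v=8: → [12,18); WM=11
i=6 t=19 v=5: → [18,24); WM=17; [6,12) fires=12
i=7 t=21 v=4: → [18,24); WM=19; [12,18) fires=15
i=8 t=24 v=5: → [24,30); WM=22
i=9 t=26 v=4: → [24,30); WM=24; [18,24) fires=9
i=10 t=11 v=7: DROP (t<24-2); WM=24
i=11 t=27 v=4: → [24,30); WM=25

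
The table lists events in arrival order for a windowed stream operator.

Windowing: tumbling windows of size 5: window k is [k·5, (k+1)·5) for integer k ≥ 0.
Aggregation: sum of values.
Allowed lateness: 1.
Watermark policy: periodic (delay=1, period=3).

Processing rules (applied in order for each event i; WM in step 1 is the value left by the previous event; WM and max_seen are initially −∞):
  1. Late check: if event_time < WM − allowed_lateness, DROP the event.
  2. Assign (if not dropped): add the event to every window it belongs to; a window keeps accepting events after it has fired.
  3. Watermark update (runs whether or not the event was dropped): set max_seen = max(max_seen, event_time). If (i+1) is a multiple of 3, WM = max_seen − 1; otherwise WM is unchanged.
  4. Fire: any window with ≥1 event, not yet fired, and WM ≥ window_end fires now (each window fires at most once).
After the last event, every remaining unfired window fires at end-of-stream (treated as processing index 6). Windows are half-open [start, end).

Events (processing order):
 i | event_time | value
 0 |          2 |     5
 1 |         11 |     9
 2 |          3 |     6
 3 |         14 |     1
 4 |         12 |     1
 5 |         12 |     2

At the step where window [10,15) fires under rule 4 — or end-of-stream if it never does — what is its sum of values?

13

i=0 t=2 v=5: → [0,5); WM=−∞
i=1 t=11 v=9: → [10,15); WM=−∞
i=2 t=3 v=6: → [0,5); WM=10; [0,5) fires=11
i=3 t=14 v=1: → [10,15); WM=10
i=4 t=12 v=1: → [10,15); WM=10
i=5 t=12 v=2: → [10,15); WM=13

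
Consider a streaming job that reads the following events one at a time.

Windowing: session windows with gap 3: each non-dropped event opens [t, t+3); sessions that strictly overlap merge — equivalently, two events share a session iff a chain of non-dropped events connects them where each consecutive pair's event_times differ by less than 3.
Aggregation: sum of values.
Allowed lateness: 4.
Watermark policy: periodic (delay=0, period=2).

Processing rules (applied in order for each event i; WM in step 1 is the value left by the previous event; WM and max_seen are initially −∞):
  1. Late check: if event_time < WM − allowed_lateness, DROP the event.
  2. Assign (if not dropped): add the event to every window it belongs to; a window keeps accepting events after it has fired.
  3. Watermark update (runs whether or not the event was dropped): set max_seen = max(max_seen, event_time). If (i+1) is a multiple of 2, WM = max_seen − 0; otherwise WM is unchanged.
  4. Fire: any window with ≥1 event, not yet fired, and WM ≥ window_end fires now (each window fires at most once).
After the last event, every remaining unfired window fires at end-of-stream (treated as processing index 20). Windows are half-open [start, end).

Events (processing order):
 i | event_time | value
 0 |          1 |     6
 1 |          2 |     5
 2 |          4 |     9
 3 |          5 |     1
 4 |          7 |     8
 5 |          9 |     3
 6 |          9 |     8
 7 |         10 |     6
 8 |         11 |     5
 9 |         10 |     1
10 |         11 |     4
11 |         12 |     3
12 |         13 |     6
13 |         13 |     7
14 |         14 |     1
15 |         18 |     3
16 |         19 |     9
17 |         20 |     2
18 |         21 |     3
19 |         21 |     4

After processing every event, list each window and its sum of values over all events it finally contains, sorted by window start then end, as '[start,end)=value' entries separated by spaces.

i=0 t=1 v=6: → [1,4); WM=−∞
i=1 t=2 v=5: → [1,5); WM=2
i=2 t=4 v=9: → [1,7); WM=2
i=3 t=5 v=1: → [1,8); WM=5
i=4 t=7 v=8: → [1,10); WM=5
i=5 t=9 v=3: → [1,12); WM=9
i=6 t=9 v=8: → [1,12); WM=9
i=7 t=10 v=6: → [1,13); WM=10
i=8 t=11 v=5: → [1,14); WM=10
i=9 t=10 v=1: → [1,14); WM=11
i=10 t=11 v=4: → [1,14); WM=11
i=11 t=12 v=3: → [1,15); WM=12
i=12 t=13 v=6: → [1,16); WM=12
i=13 t=13 v=7: → [1,16); WM=13
i=14 t=14 v=1: → [1,17); WM=13
i=15 t=18 v=3: → [18,21); WM=18
i=16 t=19 v=9: → [18,22); WM=18
i=17 t=20 v=2: → [18,23); WM=20
i=18 t=21 v=3: → [18,24); WM=20
i=19 t=21 v=4: → [18,24); WM=21

[1,17)=73 [18,24)=21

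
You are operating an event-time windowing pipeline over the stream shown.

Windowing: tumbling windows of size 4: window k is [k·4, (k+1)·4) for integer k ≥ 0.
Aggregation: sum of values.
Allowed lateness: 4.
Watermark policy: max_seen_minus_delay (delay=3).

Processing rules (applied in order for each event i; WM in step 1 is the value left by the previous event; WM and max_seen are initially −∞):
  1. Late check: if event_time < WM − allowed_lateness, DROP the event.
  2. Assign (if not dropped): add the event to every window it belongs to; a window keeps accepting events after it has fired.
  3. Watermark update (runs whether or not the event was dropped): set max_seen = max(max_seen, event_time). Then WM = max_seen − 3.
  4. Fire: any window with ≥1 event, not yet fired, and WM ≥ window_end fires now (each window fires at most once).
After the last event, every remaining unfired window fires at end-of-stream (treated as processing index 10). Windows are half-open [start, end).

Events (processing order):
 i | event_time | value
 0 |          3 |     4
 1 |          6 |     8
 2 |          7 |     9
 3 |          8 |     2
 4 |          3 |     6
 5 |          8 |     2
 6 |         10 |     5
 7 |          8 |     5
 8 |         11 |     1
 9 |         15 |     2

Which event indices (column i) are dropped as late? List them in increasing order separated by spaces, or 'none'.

none

i=0 t=3 v=4: → [0,4); WM=0
i=1 t=6 v=8: → [4,8); WM=3
i=2 t=7 v=9: → [4,8); WM=4; [0,4) fires=4
i=3 t=8 v=2: → [8,12); WM=5
i=4 t=3 v=6: → [0,4); WM=5
i=5 t=8 v=2: → [8,12); WM=5
i=6 t=10 v=5: → [8,12); WM=7
i=7 t=8 v=5: → [8,12); WM=7
i=8 t=11 v=1: → [8,12); WM=8; [4,8) fires=17
i=9 t=15 v=2: → [12,16); WM=12; [8,12) fires=15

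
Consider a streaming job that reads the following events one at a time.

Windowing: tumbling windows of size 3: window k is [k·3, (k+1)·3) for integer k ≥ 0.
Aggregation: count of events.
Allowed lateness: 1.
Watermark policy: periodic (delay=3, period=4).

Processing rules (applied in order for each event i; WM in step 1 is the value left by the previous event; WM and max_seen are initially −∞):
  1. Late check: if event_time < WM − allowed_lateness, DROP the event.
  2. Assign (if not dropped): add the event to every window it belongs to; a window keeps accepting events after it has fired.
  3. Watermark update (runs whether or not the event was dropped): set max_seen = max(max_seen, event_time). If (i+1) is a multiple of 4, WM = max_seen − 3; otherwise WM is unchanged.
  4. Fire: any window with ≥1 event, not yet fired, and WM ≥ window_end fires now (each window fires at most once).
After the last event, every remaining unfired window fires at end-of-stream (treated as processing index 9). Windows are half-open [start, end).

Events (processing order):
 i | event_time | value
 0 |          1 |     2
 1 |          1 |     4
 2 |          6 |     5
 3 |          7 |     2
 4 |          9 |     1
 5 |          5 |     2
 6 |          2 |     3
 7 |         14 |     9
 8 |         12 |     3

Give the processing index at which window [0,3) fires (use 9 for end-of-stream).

i=0 t=1 v=2: → [0,3); WM=−∞
i=1 t=1 v=4: → [0,3); WM=−∞
i=2 t=6 v=5: → [6,9); WM=−∞
i=3 t=7 v=2: → [6,9); WM=4; [0,3) fires=2
i=4 t=9 v=1: → [9,12); WM=4
i=5 t=5 v=2: → [3,6); WM=4
i=6 t=2 v=3: DROP (t<4-1); WM=4
i=7 t=14 v=9: → [12,15); WM=11; [3,6) fires=1 [6,9) fires=2
i=8 t=12 v=3: → [12,15); WM=11

3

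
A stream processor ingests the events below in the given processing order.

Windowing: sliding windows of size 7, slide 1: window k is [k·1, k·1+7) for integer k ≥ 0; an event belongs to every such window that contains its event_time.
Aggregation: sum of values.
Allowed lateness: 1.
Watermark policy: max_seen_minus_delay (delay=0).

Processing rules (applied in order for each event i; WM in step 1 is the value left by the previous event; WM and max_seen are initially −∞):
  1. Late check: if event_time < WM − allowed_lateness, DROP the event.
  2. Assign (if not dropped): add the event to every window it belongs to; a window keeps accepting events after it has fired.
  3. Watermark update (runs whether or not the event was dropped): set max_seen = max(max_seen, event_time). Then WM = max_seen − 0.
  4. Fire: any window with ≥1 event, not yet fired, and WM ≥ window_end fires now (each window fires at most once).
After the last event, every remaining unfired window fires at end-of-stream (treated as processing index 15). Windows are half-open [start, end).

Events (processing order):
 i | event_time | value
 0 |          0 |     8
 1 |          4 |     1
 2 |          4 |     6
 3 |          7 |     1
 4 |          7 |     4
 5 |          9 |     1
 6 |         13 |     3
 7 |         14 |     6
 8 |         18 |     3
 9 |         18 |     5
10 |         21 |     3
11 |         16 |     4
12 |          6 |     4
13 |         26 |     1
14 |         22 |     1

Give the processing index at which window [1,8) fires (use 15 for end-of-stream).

i=0 t=0 v=8: → [0,7); WM=0
i=1 t=4 v=1: → [4,11),[3,10),[2,9),[1,8),[0,7); WM=4
i=2 t=4 v=6: → [4,11),[3,10),[2,9),[1,8),[0,7); WM=4
i=3 t=7 v=1: → [7,14),[6,13),[5,12),[4,11),[3,10),[2,9),[1,8); WM=7; [0,7) fires=15
i=4 t=7 v=4: → [7,14),[6,13),[5,12),[4,11),[3,10),[2,9),[1,8); WM=7
i=5 t=9 v=1: → [9,16),[8,15),[7,14),[6,13),[5,12),[4,11),[3,10); WM=9; [1,8) fires=12 [2,9) fires=12
i=6 t=13 v=3: → [13,20),[12,19),[11,18),[10,17),[9,16),[8,15),[7,14); WM=13; [3,10) fires=13 [4,11) fires=13 [5,12) fires=6 [6,13) fires=6
i=7 t=14 v=6: → [14,21),[13,20),[12,19),[11,18),[10,17),[9,16),[8,15); WM=14; [7,14) fires=9
i=8 t=18 v=3: → [18,25),[17,24),[16,23),[15,22),[14,21),[13,20),[12,19); WM=18; [8,15) fires=10 [9,16) fires=10 [10,17) fires=9 [11,18) fires=9
i=9 t=18 v=5: → [18,25),[17,24),[16,23),[15,22),[14,21),[13,20),[12,19); WM=18
i=10 t=21 v=3: → [21,28),[20,27),[19,26),[18,25),[17,24),[16,23),[15,22); WM=21; [12,19) fires=17 [13,20) fires=17 [14,21) fires=14
i=11 t=16 v=4: DROP (t<21-1); WM=21
i=12 t=6 v=4: DROP (t<21-1); WM=21
i=13 t=26 v=1: → [26,33),[25,32),[24,31),[23,30),[22,29),[21,28),[20,27); WM=26; [15,22) fires=11 [16,23) fires=11 [17,24) fires=11 [18,25) fires=11 [19,26) fires=3
i=14 t=22 v=1: DROP (t<26-1); WM=26

5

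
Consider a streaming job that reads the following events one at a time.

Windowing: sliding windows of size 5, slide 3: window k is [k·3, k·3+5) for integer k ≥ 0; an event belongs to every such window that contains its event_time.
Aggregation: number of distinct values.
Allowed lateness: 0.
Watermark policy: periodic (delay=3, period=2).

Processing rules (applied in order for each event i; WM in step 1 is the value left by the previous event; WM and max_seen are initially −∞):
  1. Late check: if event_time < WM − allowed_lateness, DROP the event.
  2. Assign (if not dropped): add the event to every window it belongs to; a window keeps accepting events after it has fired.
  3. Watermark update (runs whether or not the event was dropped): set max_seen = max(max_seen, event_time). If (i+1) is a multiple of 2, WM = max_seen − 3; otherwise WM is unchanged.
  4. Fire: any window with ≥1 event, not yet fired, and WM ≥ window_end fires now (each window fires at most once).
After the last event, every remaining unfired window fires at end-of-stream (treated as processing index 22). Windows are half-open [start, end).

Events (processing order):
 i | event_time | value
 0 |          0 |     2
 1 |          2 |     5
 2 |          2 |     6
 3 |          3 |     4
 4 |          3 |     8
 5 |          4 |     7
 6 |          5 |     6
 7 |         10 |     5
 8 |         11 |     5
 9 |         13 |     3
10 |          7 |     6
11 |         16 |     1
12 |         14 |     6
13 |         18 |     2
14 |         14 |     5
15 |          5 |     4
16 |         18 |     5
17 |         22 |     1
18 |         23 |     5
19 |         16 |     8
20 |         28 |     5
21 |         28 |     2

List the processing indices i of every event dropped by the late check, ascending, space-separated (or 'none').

10 14 15 19

i=0 t=0 v=2: → [0,5); WM=−∞
i=1 t=2 v=5: → [0,5); WM=-1
i=2 t=2 v=6: → [0,5); WM=-1
i=3 t=3 v=4: → [3,8),[0,5); WM=0
i=4 t=3 v=8: → [3,8),[0,5); WM=0
i=5 t=4 v=7: → [3,8),[0,5); WM=1
i=6 t=5 v=6: → [3,8); WM=1
i=7 t=10 v=5: → [9,14),[6,11); WM=7; [0,5) fires=6
i=8 t=11 v=5: → [9,14); WM=7
i=9 t=13 v=3: → [12,17),[9,14); WM=10; [3,8) fires=4
i=10 t=7 v=6: DROP (t<10-0); WM=10
i=11 t=16 v=1: → [15,20),[12,17); WM=13; [6,11) fires=1
i=12 t=14 v=6: → [12,17); WM=13
i=13 t=18 v=2: → [18,23),[15,20); WM=15; [9,14) fires=2
i=14 t=14 v=5: DROP (t<15-0); WM=15
i=15 t=5 v=4: DROP (t<15-0); WM=15
i=16 t=18 v=5: → [18,23),[15,20); WM=15
i=17 t=22 v=1: → [21,26),[18,23); WM=19; [12,17) fires=3
i=18 t=23 v=5: → [21,26); WM=19
i=19 t=16 v=8: DROP (t<19-0); WM=20; [15,20) fires=3
i=20 t=28 v=5: → [27,32),[24,29); WM=20
i=21 t=28 v=2: → [27,32),[24,29); WM=25; [18,23) fires=3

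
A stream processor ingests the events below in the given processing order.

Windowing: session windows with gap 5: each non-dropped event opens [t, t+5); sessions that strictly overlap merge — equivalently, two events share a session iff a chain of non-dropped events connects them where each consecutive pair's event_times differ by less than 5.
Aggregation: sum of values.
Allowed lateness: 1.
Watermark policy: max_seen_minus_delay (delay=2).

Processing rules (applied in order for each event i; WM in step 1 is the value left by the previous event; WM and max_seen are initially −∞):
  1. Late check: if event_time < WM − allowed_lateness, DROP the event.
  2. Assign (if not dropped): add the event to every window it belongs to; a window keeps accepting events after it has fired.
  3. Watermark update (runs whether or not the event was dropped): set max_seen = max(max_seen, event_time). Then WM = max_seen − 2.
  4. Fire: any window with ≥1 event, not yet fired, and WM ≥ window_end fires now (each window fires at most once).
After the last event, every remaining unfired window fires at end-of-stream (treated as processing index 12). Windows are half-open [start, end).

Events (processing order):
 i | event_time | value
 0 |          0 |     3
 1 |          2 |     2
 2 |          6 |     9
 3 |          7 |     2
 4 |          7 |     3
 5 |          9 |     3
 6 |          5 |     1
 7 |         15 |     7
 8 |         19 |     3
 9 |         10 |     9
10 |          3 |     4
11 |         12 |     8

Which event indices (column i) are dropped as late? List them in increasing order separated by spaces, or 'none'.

i=0 t=0 v=3: → [0,5); WM=-2
i=1 t=2 v=2: → [0,7); WM=0
i=2 t=6 v=9: → [0,11); WM=4
i=3 t=7 v=2: → [0,12); WM=5
i=4 t=7 v=3: → [0,12); WM=5
i=5 t=9 v=3: → [0,14); WM=7
i=6 t=5 v=1: DROP (t<7-1); WM=7
i=7 t=15 v=7: → [15,20); WM=13
i=8 t=19 v=3: → [15,24); WM=17
i=9 t=10 v=9: DROP (t<17-1); WM=17
i=10 t=3 v=4: DROP (t<17-1); WM=17
i=11 t=12 v=8: DROP (t<17-1); WM=17

6 9 10 11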